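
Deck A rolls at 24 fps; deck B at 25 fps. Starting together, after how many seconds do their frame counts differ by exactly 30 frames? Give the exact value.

30 seconds

The gap grows by |25 − 24| = 1 frame per second.
Time for a 30-frame gap: 30 ÷ (1) = 30 s.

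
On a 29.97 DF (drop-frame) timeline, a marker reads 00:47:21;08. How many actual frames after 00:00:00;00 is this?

85152

Complete 10-minute blocks: 4, each 17982 frames → 71928.
Remaining 7 whole minutes in the current block: 1800 + 6 × 1798 = 12588 frames.
Within the current minute: 21 × 30 + 8 − 2 = 636 (labels ;00/;01 skipped at this minute). Total = 71928 + 12588 + 636 = 85152.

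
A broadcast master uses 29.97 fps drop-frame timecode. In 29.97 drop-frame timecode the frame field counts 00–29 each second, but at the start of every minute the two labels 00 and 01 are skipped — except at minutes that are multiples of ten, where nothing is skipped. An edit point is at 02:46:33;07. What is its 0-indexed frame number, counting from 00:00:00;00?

299497

Complete 10-minute blocks: 16, each 17982 frames → 287712.
Remaining 6 whole minutes in the current block: 1800 + 5 × 1798 = 10790 frames.
Within the current minute: 33 × 30 + 7 − 2 = 995 (labels ;00/;01 skipped at this minute). Total = 287712 + 10790 + 995 = 299497.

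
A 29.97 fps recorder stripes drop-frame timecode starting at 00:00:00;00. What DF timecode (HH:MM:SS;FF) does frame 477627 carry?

04:25:36;25

Ten DF minutes hold 17982 frames, so frame 477627 lies in block 26 (frames 467532–485513) with 10095 frames into that block.
The block's first minute is 1800 frames and the rest 1798 each; 10095 frames reaches minute 5, so 26 × 18 + 5 × 2 = 478 labels have been skipped so far.
Adding those back, label number 477627 + 478 = 478105 at 30 labels/s is 15936 s + 25 f = 4 h 25 min 36 s frame 25, i.e. 04:25:36;25.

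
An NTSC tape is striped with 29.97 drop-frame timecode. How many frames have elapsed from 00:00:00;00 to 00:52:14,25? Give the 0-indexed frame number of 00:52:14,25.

93951

Complete 10-minute blocks: 5, each 17982 frames → 89910.
Remaining 2 whole minutes in the current block: 1800 + 1 × 1798 = 3598 frames.
Within the current minute: 14 × 30 + 25 − 2 = 443 (labels ;00/;01 skipped at this minute). Total = 89910 + 3598 + 443 = 93951.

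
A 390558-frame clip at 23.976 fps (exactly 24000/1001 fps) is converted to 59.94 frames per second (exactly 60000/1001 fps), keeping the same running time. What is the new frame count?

976395 frames

Target frames = source frames × (target rate / source rate) = 390558 × (60000/1001)/(24000/1001) = 390558 × 5/2 = 976395.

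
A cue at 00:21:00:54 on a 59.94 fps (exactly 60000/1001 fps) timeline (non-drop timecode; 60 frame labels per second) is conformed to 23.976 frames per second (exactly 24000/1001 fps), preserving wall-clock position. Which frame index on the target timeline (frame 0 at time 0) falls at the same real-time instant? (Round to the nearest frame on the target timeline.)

frame 30262

Source frame index: (0×3600 + 21×60 + 0) × 60 + 54 = 75654.
Real time: 75654 / (60000/1001) = 12621609/10000 s.
Target frame: (12621609/10000) × (24000/1001) = 151308/5 ≈ 30261.600 → 30262.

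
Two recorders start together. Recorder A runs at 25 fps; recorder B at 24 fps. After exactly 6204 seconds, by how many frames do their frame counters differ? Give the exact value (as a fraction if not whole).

A emits 25 × 6204 = 155100 frames; B emits 24 × 6204 = 148896.
Difference = 6204 frames; B is behind A.

6204 frames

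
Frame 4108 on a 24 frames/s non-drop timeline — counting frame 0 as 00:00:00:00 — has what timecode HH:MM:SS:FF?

4108 ÷ 24 = 171 full seconds, remainder 4 frames.
171 s = 0 h 2 min 51 s.
Timecode: 00:02:51:04.

00:02:51:04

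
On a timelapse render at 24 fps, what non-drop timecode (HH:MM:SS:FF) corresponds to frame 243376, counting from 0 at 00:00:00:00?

02:49:00:16

243376 ÷ 24 = 10140 full seconds, remainder 16 frames.
10140 s = 2 h 49 min 0 s.
Timecode: 02:49:00:16.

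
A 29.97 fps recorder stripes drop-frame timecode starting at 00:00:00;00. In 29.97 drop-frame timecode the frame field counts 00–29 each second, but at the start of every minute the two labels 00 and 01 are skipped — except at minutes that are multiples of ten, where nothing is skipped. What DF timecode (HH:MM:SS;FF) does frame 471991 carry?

04:22:28;23

Ten DF minutes hold 17982 frames, so frame 471991 lies in block 26 (frames 467532–485513) with 4459 frames into that block.
The block's first minute is 1800 frames and the rest 1798 each; 4459 frames reaches minute 2, so 26 × 18 + 2 × 2 = 472 labels have been skipped so far.
Adding those back, label number 471991 + 472 = 472463 at 30 labels/s is 15748 s + 23 f = 4 h 22 min 28 s frame 23, i.e. 04:22:28;23.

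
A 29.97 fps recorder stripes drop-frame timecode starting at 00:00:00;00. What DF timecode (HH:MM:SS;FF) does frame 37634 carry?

00:20:55;20

Each 10-minute DF block holds 10 × 60 × 30 − 9 × 2 = 17982 frames. 37634 ÷ 17982 → 2 full blocks, remainder 1670.
Within the partial block the first minute is 1800 frames and each further minute 1798, so 0 further minute boundaries passed. Total skipped labels = 18 × 2 + 2 × 0 = 36.
Non-drop label index = 37634 + 36 = 37670; at 30 labels/s that is 00:20:55:20, i.e. DF 00:20:55;20.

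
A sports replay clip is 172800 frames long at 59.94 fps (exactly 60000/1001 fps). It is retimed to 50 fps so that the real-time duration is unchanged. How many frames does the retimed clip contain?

Target frames = source frames × (target rate / source rate) = 172800 × (50)/(60000/1001) = 172800 × 1001/1200 = 144144.

144144 frames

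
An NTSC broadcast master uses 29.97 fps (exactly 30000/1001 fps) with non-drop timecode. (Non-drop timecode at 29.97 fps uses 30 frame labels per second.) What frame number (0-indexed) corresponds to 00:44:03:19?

Total seconds to the label: (0 × 3600 + 44 × 60 + 3) = 2643.
Frame index = 2643 × 30 + 19 = 79309.

frame 79309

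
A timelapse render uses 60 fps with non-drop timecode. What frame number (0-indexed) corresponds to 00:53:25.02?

Total seconds to the label: (0 × 3600 + 53 × 60 + 25) = 3205.
Frame index = 3205 × 60 + 2 = 192302.

frame 192302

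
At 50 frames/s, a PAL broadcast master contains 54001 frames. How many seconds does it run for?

1080.02 seconds

Running time = 54001 / (50) = 1080.02 s.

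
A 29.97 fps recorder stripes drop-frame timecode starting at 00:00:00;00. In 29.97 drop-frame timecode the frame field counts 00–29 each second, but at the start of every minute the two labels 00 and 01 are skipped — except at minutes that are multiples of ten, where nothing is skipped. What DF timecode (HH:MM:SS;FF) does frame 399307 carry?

03:42:03;17

Each 10-minute DF block holds 10 × 60 × 30 − 9 × 2 = 17982 frames. 399307 ÷ 17982 → 22 full blocks, remainder 3703.
Within the partial block the first minute is 1800 frames and each further minute 1798, so 2 further minute boundaries passed. Total skipped labels = 18 × 22 + 2 × 2 = 400.
Non-drop label index = 399307 + 400 = 399707; at 30 labels/s that is 03:42:03:17, i.e. DF 03:42:03;17.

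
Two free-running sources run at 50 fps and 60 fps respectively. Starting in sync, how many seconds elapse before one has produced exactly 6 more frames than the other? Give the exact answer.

0.6 seconds

The gap grows by |60 − 50| = 10 frames per second.
Time for a 6-frame gap: 6 ÷ (10) = 0.6 s.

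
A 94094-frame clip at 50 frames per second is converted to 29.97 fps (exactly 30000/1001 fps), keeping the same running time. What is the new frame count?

Target frames = source frames × (target rate / source rate) = 94094 × (30000/1001)/(50) = 94094 × 600/1001 = 56400.

56400 frames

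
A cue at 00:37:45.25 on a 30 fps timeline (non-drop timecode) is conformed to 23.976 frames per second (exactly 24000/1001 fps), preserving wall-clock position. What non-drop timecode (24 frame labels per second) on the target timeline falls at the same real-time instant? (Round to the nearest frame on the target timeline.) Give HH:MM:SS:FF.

Source frame index: (0×3600 + 37×60 + 45) × 30 + 25 = 67975.
Real time: 67975 / (30) = 13595/6 s.
Target frame: (13595/6) × (24000/1001) = 54380000/1001 ≈ 54325.674 → 54326.
At 24 labels/s: frame 54326 → 00:37:43:14.

00:37:43:14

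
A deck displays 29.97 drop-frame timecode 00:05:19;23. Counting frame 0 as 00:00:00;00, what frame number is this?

9583

As if non-drop at 30 labels/s: (0 × 3600 + 5 × 60 + 19) × 30 + 23 = 9593.
Minute boundaries passed: 5; those not divisible by 10: 5 − 0 = 5; dropped labels = 2 × 5 = 10.
Actual frame index = 9593 − 10 = 9583.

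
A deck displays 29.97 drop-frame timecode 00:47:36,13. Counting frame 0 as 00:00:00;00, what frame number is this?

Complete 10-minute blocks: 4, each 17982 frames → 71928.
Remaining 7 whole minutes in the current block: 1800 + 6 × 1798 = 12588 frames.
Within the current minute: 36 × 30 + 13 − 2 = 1091 (labels ;00/;01 skipped at this minute). Total = 71928 + 12588 + 1091 = 85607.

85607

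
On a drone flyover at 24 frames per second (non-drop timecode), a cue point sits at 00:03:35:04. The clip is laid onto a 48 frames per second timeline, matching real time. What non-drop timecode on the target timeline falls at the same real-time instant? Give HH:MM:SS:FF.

00:03:35:08

Source frame index: (0×3600 + 3×60 + 35) × 24 + 4 = 5164.
Real time: 5164 / (24) = 1291/6 s.
Target frame: (1291/6) × (48) = 10328.
At 48 labels/s: frame 10328 → 00:03:35:08.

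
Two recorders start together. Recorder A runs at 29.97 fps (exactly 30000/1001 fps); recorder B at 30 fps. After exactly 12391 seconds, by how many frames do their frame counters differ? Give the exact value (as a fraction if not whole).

371730/1001 frames

A emits 30000/1001 × 12391 = 371730000/1001 frames; B emits 30 × 12391 = 371730.
Difference = 371730/1001 frames (≈ 371.3586); B is ahead of A.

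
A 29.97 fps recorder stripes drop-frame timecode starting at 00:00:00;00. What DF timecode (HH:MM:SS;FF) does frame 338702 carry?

03:08:21;12

Each 10-minute DF block holds 10 × 60 × 30 − 9 × 2 = 17982 frames. 338702 ÷ 17982 → 18 full blocks, remainder 15026.
Within the partial block the first minute is 1800 frames and each further minute 1798, so 8 further minute boundaries passed. Total skipped labels = 18 × 18 + 2 × 8 = 340.
Non-drop label index = 338702 + 340 = 339042; at 30 labels/s that is 03:08:21:12, i.e. DF 03:08:21;12.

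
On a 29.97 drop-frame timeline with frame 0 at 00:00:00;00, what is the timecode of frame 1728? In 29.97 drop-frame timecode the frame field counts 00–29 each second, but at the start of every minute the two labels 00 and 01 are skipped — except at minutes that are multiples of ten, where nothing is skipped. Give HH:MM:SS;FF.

00:00:57;18

Each 10-minute DF block holds 10 × 60 × 30 − 9 × 2 = 17982 frames. 1728 ÷ 17982 → 0 full blocks, remainder 1728.
Within the partial block the first minute is 1800 frames and each further minute 1798, so 0 further minute boundaries passed. Total skipped labels = 18 × 0 + 2 × 0 = 0.
Non-drop label index = 1728 + 0 = 1728; at 30 labels/s that is 00:00:57:18, i.e. DF 00:00:57;18.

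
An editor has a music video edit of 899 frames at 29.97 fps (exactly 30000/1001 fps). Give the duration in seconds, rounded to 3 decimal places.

29.997 seconds

Running time = 899 × 1001/30000 = 899899/30000 s ≈ 29.997 s.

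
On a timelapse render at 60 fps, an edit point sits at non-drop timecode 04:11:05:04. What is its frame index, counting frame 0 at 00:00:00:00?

Total seconds to the label: (4 × 3600 + 11 × 60 + 5) = 15065.
Frame index = 15065 × 60 + 4 = 903904.

frame 903904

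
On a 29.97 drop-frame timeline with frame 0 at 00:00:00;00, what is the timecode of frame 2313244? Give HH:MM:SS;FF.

21:26:25;10

Ten DF minutes hold 17982 frames, so frame 2313244 lies in block 128 (frames 2301696–2319677) with 11548 frames into that block.
The block's first minute is 1800 frames and the rest 1798 each; 11548 frames reaches minute 6, so 128 × 18 + 6 × 2 = 2316 labels have been skipped so far.
Adding those back, label number 2313244 + 2316 = 2315560 at 30 labels/s is 77185 s + 10 f = 21 h 26 min 25 s frame 10, i.e. 21:26:25;10.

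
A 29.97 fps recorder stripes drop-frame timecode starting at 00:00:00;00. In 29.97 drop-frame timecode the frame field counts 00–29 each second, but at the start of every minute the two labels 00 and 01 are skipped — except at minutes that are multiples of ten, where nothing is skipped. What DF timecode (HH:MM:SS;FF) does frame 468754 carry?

Ten DF minutes hold 17982 frames, so frame 468754 lies in block 26 (frames 467532–485513) with 1222 frames into that block.
The block's first minute is 1800 frames and the rest 1798 each; 1222 frames reaches minute 0, so 26 × 18 + 0 × 2 = 468 labels have been skipped so far.
Adding those back, label number 468754 + 468 = 469222 at 30 labels/s is 15640 s + 22 f = 4 h 20 min 40 s frame 22, i.e. 04:20:40;22.

04:20:40;22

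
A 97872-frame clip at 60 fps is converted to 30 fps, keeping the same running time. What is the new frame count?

Target frames = source frames × (target rate / source rate) = 97872 × (30)/(60) = 97872 × 1/2 = 48936.

48936 frames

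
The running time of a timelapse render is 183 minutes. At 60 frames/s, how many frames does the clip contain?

183 min = 10980 s.
Frames = 10980 × 60 = 658800.

658800 frames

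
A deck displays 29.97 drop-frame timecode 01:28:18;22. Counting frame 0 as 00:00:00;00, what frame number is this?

Complete 10-minute blocks: 8, each 17982 frames → 143856.
Remaining 8 whole minutes in the current block: 1800 + 7 × 1798 = 14386 frames.
Within the current minute: 18 × 30 + 22 − 2 = 560 (labels ;00/;01 skipped at this minute). Total = 143856 + 14386 + 560 = 158802.

158802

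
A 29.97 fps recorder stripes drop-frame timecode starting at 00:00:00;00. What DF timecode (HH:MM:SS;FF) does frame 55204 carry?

Ten DF minutes hold 17982 frames, so frame 55204 lies in block 3 (frames 53946–71927) with 1258 frames into that block.
The block's first minute is 1800 frames and the rest 1798 each; 1258 frames reaches minute 0, so 3 × 18 + 0 × 2 = 54 labels have been skipped so far.
Adding those back, label number 55204 + 54 = 55258 at 30 labels/s is 1841 s + 28 f = 0 h 30 min 41 s frame 28, i.e. 00:30:41;28.

00:30:41;28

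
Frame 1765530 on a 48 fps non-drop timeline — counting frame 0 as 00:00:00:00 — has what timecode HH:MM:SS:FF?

10:13:01:42

1765530 ÷ 48 = 36781 full seconds, remainder 42 frames.
36781 s = 10 h 13 min 1 s.
Timecode: 10:13:01:42.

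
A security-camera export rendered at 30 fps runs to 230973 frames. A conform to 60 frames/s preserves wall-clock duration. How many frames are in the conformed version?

Frames at target rate = 230973 × (60) / (30) = 461946.

461946 frames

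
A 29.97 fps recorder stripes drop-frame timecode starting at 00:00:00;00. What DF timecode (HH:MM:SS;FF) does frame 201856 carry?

01:52:15;08

Each 10-minute DF block holds 10 × 60 × 30 − 9 × 2 = 17982 frames. 201856 ÷ 17982 → 11 full blocks, remainder 4054.
Within the partial block the first minute is 1800 frames and each further minute 1798, so 2 further minute boundaries passed. Total skipped labels = 18 × 11 + 2 × 2 = 202.
Non-drop label index = 201856 + 202 = 202058; at 30 labels/s that is 01:52:15:08, i.e. DF 01:52:15;08.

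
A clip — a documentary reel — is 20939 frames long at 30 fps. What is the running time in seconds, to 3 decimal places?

Running time = 20939 × 1/30 = 20939/30 s ≈ 697.967 s.

697.967 seconds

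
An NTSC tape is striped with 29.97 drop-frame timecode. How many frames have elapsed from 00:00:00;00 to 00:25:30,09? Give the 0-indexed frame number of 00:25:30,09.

As if non-drop at 30 labels/s: (0 × 3600 + 25 × 60 + 30) × 30 + 9 = 45909.
Minute boundaries passed: 25; those not divisible by 10: 25 − 2 = 23; dropped labels = 2 × 23 = 46.
Actual frame index = 45909 − 46 = 45863.

45863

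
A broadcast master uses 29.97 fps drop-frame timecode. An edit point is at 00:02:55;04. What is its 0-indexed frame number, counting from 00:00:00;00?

5250

As if non-drop at 30 labels/s: (0 × 3600 + 2 × 60 + 55) × 30 + 4 = 5254.
Minute boundaries passed: 2; those not divisible by 10: 2 − 0 = 2; dropped labels = 2 × 2 = 4.
Actual frame index = 5254 − 4 = 5250.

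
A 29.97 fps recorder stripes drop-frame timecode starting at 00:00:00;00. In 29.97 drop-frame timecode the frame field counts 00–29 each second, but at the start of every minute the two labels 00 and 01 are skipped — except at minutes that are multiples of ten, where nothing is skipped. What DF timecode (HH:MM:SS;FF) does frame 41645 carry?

00:23:09;17

Each 10-minute DF block holds 10 × 60 × 30 − 9 × 2 = 17982 frames. 41645 ÷ 17982 → 2 full blocks, remainder 5681.
Within the partial block the first minute is 1800 frames and each further minute 1798, so 3 further minute boundaries passed. Total skipped labels = 18 × 2 + 2 × 3 = 42.
Non-drop label index = 41645 + 42 = 41687; at 30 labels/s that is 00:23:09:17, i.e. DF 00:23:09;17.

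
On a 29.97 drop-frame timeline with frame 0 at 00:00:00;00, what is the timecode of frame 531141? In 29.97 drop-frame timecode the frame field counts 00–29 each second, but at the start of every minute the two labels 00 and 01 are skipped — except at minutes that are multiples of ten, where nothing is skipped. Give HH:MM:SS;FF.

04:55:22;13

Each 10-minute DF block holds 10 × 60 × 30 − 9 × 2 = 17982 frames. 531141 ÷ 17982 → 29 full blocks, remainder 9663.
Within the partial block the first minute is 1800 frames and each further minute 1798, so 5 further minute boundaries passed. Total skipped labels = 18 × 29 + 2 × 5 = 532.
Non-drop label index = 531141 + 532 = 531673; at 30 labels/s that is 04:55:22:13, i.e. DF 04:55:22;13.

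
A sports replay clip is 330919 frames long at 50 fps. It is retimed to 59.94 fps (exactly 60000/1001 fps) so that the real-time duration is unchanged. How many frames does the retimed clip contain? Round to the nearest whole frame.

396706 frames

Frames at target rate = 330919 × (60000/1001) / (50) = 397102800/1001 ≈ 396706.094.
Nearest whole frame: 396706.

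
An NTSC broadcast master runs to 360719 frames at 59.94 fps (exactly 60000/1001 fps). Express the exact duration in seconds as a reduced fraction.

Running time = 360719 ÷ (60000/1001) = 360719 × 1001/60000 = 361079719/60000 s.

361079719/60000 seconds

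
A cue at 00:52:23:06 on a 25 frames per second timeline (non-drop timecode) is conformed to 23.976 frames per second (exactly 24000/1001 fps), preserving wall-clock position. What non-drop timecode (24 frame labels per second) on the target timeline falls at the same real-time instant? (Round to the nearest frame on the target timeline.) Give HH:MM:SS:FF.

Source frame index: (0×3600 + 52×60 + 23) × 25 + 6 = 78581.
Real time: 78581 / (25) = 78581/25 s.
Target frame: (78581/25) × (24000/1001) = 75437760/1001 ≈ 75362.398 → 75362.
At 24 labels/s: frame 75362 → 00:52:20:02.

00:52:20:02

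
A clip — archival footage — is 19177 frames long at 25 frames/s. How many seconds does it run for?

767.08 seconds

Running time = 19177 / (25) = 767.08 s.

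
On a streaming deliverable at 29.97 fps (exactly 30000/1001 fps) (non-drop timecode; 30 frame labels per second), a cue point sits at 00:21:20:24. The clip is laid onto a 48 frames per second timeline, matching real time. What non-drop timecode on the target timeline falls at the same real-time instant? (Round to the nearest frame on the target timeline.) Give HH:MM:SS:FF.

00:21:22:04

Source frame index: (0×3600 + 21×60 + 20) × 30 + 24 = 38424.
Real time: 38424 / (30000/1001) = 1602601/1250 s.
Target frame: (1602601/1250) × (48) = 38462424/625 ≈ 61539.878 → 61540.
At 48 labels/s: frame 61540 → 00:21:22:04.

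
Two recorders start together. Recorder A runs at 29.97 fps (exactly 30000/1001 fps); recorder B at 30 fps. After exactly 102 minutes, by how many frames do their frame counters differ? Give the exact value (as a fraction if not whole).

102 min = 6120 s.
A emits 30000/1001 × 6120 = 183600000/1001 frames; B emits 30 × 6120 = 183600.
Difference = 183600/1001 frames (≈ 183.4166); B is ahead of A.

183600/1001 frames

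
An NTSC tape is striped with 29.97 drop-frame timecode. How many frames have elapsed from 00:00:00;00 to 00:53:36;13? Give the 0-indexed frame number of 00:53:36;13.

Complete 10-minute blocks: 5, each 17982 frames → 89910.
Remaining 3 whole minutes in the current block: 1800 + 2 × 1798 = 5396 frames.
Within the current minute: 36 × 30 + 13 − 2 = 1091 (labels ;00/;01 skipped at this minute). Total = 89910 + 5396 + 1091 = 96397.

96397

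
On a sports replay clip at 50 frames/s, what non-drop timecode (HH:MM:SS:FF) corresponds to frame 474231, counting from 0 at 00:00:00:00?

474231 ÷ 50 = 9484 full seconds, remainder 31 frames.
9484 s = 2 h 38 min 4 s.
Timecode: 02:38:04:31.

02:38:04:31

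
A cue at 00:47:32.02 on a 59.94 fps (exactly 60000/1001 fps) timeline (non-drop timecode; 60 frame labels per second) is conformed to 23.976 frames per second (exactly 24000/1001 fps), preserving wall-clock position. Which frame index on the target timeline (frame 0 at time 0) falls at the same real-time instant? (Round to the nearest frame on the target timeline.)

frame 68449

Source frame index: (0×3600 + 47×60 + 32) × 60 + 2 = 171122.
Real time: 171122 / (60000/1001) = 85646561/30000 s.
Target frame: (85646561/30000) × (24000/1001) = 342244/5 ≈ 68448.800 → 68449.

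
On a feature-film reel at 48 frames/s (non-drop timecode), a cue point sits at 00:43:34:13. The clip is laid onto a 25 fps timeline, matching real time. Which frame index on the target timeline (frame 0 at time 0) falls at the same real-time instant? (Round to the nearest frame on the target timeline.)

frame 65357

Source frame index: (0×3600 + 43×60 + 34) × 48 + 13 = 125485.
Real time: 125485 / (48) = 125485/48 s.
Target frame: (125485/48) × (25) = 3137125/48 ≈ 65356.771 → 65357.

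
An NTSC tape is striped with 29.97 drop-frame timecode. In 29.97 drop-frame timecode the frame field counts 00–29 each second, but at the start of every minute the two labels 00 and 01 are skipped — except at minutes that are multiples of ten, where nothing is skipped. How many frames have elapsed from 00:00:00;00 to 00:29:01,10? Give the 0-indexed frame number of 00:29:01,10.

Complete 10-minute blocks: 2, each 17982 frames → 35964.
Remaining 9 whole minutes in the current block: 1800 + 8 × 1798 = 16184 frames.
Within the current minute: 1 × 30 + 10 − 2 = 38 (labels ;00/;01 skipped at this minute). Total = 35964 + 16184 + 38 = 52186.

52186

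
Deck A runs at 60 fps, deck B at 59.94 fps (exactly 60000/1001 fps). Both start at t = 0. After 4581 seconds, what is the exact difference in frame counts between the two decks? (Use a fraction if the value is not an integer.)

274860/1001 frames

A emits 60 × 4581 = 274860 frames; B emits 60000/1001 × 4581 = 274860000/1001.
Difference = 274860/1001 frames (≈ 274.5854); B is behind A.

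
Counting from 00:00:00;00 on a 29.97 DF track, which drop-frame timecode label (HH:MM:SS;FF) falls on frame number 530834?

Ten DF minutes hold 17982 frames, so frame 530834 lies in block 29 (frames 521478–539459) with 9356 frames into that block.
The block's first minute is 1800 frames and the rest 1798 each; 9356 frames reaches minute 5, so 29 × 18 + 5 × 2 = 532 labels have been skipped so far.
Adding those back, label number 530834 + 532 = 531366 at 30 labels/s is 17712 s + 6 f = 4 h 55 min 12 s frame 6, i.e. 04:55:12;06.

04:55:12;06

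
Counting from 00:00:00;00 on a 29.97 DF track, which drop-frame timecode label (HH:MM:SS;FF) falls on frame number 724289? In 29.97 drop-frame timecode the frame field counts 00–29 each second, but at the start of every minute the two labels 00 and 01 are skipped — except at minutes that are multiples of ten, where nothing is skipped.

Ten DF minutes hold 17982 frames, so frame 724289 lies in block 40 (frames 719280–737261) with 5009 frames into that block.
The block's first minute is 1800 frames and the rest 1798 each; 5009 frames reaches minute 2, so 40 × 18 + 2 × 2 = 724 labels have been skipped so far.
Adding those back, label number 724289 + 724 = 725013 at 30 labels/s is 24167 s + 3 f = 6 h 42 min 47 s frame 3, i.e. 06:42:47;03.

06:42:47;03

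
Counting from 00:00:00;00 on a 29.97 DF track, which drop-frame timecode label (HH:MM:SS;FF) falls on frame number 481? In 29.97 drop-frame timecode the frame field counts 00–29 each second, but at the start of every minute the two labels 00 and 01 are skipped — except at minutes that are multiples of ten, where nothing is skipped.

00:00:16;01

Each 10-minute DF block holds 10 × 60 × 30 − 9 × 2 = 17982 frames. 481 ÷ 17982 → 0 full blocks, remainder 481.
Within the partial block the first minute is 1800 frames and each further minute 1798, so 0 further minute boundaries passed. Total skipped labels = 18 × 0 + 2 × 0 = 0.
Non-drop label index = 481 + 0 = 481; at 30 labels/s that is 00:00:16:01, i.e. DF 00:00:16;01.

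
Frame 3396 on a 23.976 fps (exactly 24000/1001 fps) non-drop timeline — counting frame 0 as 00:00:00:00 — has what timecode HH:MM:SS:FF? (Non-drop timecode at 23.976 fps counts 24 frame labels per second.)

00:02:21:12

3396 ÷ 24 = 141 full seconds, remainder 12 frames.
141 s = 0 h 2 min 21 s.
Timecode: 00:02:21:12.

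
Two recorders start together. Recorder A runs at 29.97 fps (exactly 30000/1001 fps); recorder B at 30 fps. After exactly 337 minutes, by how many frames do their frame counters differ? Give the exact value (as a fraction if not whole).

606600/1001 frames

337 min = 20220 s.
A emits 30000/1001 × 20220 = 606600000/1001 frames; B emits 30 × 20220 = 606600.
Difference = 606600/1001 frames (≈ 605.9940); B is ahead of A.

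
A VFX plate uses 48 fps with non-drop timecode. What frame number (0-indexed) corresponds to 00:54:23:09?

Total seconds to the label: (0 × 3600 + 54 × 60 + 23) = 3263.
Frame index = 3263 × 48 + 9 = 156633.

frame 156633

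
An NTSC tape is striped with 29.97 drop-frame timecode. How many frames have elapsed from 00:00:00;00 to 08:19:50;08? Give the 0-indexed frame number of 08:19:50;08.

As if non-drop at 30 labels/s: (8 × 3600 + 19 × 60 + 50) × 30 + 8 = 899708.
Minute boundaries passed: 499; those not divisible by 10: 499 − 49 = 450; dropped labels = 2 × 450 = 900.
Actual frame index = 899708 − 900 = 898808.

898808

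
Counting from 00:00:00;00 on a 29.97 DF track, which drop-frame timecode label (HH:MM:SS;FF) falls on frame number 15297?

00:08:30;13

Ten DF minutes hold 17982 frames, so frame 15297 lies in block 0 (frames 0–17981) with 15297 frames into that block.
The block's first minute is 1800 frames and the rest 1798 each; 15297 frames reaches minute 8, so 0 × 18 + 8 × 2 = 16 labels have been skipped so far.
Adding those back, label number 15297 + 16 = 15313 at 30 labels/s is 510 s + 13 f = 0 h 8 min 30 s frame 13, i.e. 00:08:30;13.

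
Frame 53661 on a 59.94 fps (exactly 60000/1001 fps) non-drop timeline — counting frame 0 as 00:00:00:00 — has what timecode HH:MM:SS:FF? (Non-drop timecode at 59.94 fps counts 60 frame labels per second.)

53661 ÷ 60 = 894 full seconds, remainder 21 frames.
894 s = 0 h 14 min 54 s.
Timecode: 00:14:54:21.

00:14:54:21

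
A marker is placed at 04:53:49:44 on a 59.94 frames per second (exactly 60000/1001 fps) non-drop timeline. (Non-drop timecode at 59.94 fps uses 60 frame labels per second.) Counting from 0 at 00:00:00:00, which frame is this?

1057784

Total seconds to the label: (4 × 3600 + 53 × 60 + 49) = 17629.
Frame index = 17629 × 60 + 44 = 1057784.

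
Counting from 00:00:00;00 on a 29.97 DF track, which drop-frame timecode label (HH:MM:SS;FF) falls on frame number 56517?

00:31:25;23

Ten DF minutes hold 17982 frames, so frame 56517 lies in block 3 (frames 53946–71927) with 2571 frames into that block.
The block's first minute is 1800 frames and the rest 1798 each; 2571 frames reaches minute 1, so 3 × 18 + 1 × 2 = 56 labels have been skipped so far.
Adding those back, label number 56517 + 56 = 56573 at 30 labels/s is 1885 s + 23 f = 0 h 31 min 25 s frame 23, i.e. 00:31:25;23.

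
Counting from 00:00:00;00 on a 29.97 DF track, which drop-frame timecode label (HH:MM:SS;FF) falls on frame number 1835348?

17:00:39;14

Each 10-minute DF block holds 10 × 60 × 30 − 9 × 2 = 17982 frames. 1835348 ÷ 17982 → 102 full blocks, remainder 1184.
Within the partial block the first minute is 1800 frames and each further minute 1798, so 0 further minute boundaries passed. Total skipped labels = 18 × 102 + 2 × 0 = 1836.
Non-drop label index = 1835348 + 1836 = 1837184; at 30 labels/s that is 17:00:39:14, i.e. DF 17:00:39;14.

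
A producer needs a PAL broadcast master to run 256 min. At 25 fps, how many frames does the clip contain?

384000 frames

256 min = 15360 s.
Frames = 15360 × 25 = 384000.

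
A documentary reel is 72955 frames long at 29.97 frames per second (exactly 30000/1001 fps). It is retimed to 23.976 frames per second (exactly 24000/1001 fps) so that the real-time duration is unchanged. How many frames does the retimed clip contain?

58364 frames

Target frames = source frames × (target rate / source rate) = 72955 × (24000/1001)/(30000/1001) = 72955 × 4/5 = 58364.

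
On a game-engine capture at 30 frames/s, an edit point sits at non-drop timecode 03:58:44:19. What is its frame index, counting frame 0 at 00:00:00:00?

frame 429739

Total seconds to the label: (3 × 3600 + 58 × 60 + 44) = 14324.
Frame index = 14324 × 30 + 19 = 429739.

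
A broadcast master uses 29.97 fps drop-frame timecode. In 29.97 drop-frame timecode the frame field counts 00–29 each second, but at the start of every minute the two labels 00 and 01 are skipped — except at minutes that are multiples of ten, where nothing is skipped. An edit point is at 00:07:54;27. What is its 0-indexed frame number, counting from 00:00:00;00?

14233

Complete 10-minute blocks: 0, each 17982 frames → 0.
Remaining 7 whole minutes in the current block: 1800 + 6 × 1798 = 12588 frames.
Within the current minute: 54 × 30 + 27 − 2 = 1645 (labels ;00/;01 skipped at this minute). Total = 0 + 12588 + 1645 = 14233.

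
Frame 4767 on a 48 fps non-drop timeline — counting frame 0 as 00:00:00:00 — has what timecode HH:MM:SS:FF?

4767 ÷ 48 = 99 full seconds, remainder 15 frames.
99 s = 0 h 1 min 39 s.
Timecode: 00:01:39:15.

00:01:39:15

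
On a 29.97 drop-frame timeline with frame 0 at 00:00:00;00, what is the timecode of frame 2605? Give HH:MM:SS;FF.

Each 10-minute DF block holds 10 × 60 × 30 − 9 × 2 = 17982 frames. 2605 ÷ 17982 → 0 full blocks, remainder 2605.
Within the partial block the first minute is 1800 frames and each further minute 1798, so 1 further minute boundary passed. Total skipped labels = 18 × 0 + 2 × 1 = 2.
Non-drop label index = 2605 + 2 = 2607; at 30 labels/s that is 00:01:26:27, i.e. DF 00:01:26;27.

00:01:26;27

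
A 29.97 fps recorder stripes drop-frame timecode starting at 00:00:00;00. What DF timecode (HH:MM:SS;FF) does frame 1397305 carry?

Ten DF minutes hold 17982 frames, so frame 1397305 lies in block 77 (frames 1384614–1402595) with 12691 frames into that block.
The block's first minute is 1800 frames and the rest 1798 each; 12691 frames reaches minute 7, so 77 × 18 + 7 × 2 = 1400 labels have been skipped so far.
Adding those back, label number 1397305 + 1400 = 1398705 at 30 labels/s is 46623 s + 15 f = 12 h 57 min 3 s frame 15, i.e. 12:57:03;15.

12:57:03;15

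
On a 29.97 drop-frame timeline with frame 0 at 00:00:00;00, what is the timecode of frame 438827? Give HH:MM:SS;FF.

Ten DF minutes hold 17982 frames, so frame 438827 lies in block 24 (frames 431568–449549) with 7259 frames into that block.
The block's first minute is 1800 frames and the rest 1798 each; 7259 frames reaches minute 4, so 24 × 18 + 4 × 2 = 440 labels have been skipped so far.
Adding those back, label number 438827 + 440 = 439267 at 30 labels/s is 14642 s + 7 f = 4 h 4 min 2 s frame 7, i.e. 04:04:02;07.

04:04:02;07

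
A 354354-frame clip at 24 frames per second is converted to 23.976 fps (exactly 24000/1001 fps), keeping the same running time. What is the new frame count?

Target frames = source frames × (target rate / source rate) = 354354 × (24000/1001)/(24) = 354354 × 1000/1001 = 354000.

354000 frames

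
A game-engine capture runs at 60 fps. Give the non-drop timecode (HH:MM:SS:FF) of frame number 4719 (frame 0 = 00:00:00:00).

4719 ÷ 60 = 78 full seconds, remainder 39 frames.
78 s = 0 h 1 min 18 s.
Timecode: 00:01:18:39.

00:01:18:39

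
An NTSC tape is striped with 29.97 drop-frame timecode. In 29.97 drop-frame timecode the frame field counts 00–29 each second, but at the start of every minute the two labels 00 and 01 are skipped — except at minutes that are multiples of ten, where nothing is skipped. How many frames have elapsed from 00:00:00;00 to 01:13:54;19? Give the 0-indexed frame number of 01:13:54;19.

132907

As if non-drop at 30 labels/s: (1 × 3600 + 13 × 60 + 54) × 30 + 19 = 133039.
Minute boundaries passed: 73; those not divisible by 10: 73 − 7 = 66; dropped labels = 2 × 66 = 132.
Actual frame index = 133039 − 132 = 132907.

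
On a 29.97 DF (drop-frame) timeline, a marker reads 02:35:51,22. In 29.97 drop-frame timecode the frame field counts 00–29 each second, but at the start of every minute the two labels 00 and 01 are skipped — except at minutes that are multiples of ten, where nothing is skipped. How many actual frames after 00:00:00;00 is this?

280272

Complete 10-minute blocks: 15, each 17982 frames → 269730.
Remaining 5 whole minutes in the current block: 1800 + 4 × 1798 = 8992 frames.
Within the current minute: 51 × 30 + 22 − 2 = 1550 (labels ;00/;01 skipped at this minute). Total = 269730 + 8992 + 1550 = 280272.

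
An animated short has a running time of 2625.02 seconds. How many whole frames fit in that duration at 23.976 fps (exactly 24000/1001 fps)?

Frames = 2625.02 × 24000/1001 = 63000480/1001 ≈ 62937.5425.
Complete frames: 62937.

62937 frames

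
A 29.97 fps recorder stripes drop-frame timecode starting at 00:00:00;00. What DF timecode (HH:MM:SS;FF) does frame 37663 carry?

00:20:56;19

Each 10-minute DF block holds 10 × 60 × 30 − 9 × 2 = 17982 frames. 37663 ÷ 17982 → 2 full blocks, remainder 1699.
Within the partial block the first minute is 1800 frames and each further minute 1798, so 0 further minute boundaries passed. Total skipped labels = 18 × 2 + 2 × 0 = 36.
Non-drop label index = 37663 + 36 = 37699; at 30 labels/s that is 00:20:56:19, i.e. DF 00:20:56;19.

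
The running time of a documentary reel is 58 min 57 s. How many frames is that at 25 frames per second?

88425 frames

58 min 57 s = 3537 s.
Frames = 3537 × 25 = 88425.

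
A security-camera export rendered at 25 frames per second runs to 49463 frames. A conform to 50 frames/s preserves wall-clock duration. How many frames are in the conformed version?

98926 frames

Target frames = source frames × (target rate / source rate) = 49463 × (50)/(25) = 49463 × 2 = 98926.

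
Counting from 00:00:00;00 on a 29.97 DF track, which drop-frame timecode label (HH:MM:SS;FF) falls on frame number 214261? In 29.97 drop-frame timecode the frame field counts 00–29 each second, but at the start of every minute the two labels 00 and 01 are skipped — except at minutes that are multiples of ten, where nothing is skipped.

Each 10-minute DF block holds 10 × 60 × 30 − 9 × 2 = 17982 frames. 214261 ÷ 17982 → 11 full blocks, remainder 16459.
Within the partial block the first minute is 1800 frames and each further minute 1798, so 9 further minute boundaries passed. Total skipped labels = 18 × 11 + 2 × 9 = 216.
Non-drop label index = 214261 + 216 = 214477; at 30 labels/s that is 01:59:09:07, i.e. DF 01:59:09;07.

01:59:09;07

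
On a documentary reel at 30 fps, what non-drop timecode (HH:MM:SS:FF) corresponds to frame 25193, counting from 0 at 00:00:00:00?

25193 ÷ 30 = 839 full seconds, remainder 23 frames.
839 s = 0 h 13 min 59 s.
Timecode: 00:13:59:23.

00:13:59:23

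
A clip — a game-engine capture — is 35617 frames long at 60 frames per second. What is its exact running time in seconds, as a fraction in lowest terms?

Running time = 35617 ÷ (60) = 35617 × 1/60 = 35617/60 s.

35617/60 seconds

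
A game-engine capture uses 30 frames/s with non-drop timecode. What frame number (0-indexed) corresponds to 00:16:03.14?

Total seconds to the label: (0 × 3600 + 16 × 60 + 3) = 963.
Frame index = 963 × 30 + 14 = 28904.

frame 28904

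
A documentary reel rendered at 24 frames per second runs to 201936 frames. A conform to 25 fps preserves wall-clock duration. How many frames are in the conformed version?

Target frames = source frames × (target rate / source rate) = 201936 × (25)/(24) = 201936 × 25/24 = 210350.

210350 frames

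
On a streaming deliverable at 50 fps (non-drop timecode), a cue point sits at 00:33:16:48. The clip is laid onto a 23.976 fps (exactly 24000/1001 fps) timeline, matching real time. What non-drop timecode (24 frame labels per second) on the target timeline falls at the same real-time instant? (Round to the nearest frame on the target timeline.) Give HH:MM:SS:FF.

Source frame index: (0×3600 + 33×60 + 16) × 50 + 48 = 99848.
Real time: 99848 / (50) = 49924/25 s.
Target frame: (49924/25) × (24000/1001) = 6846720/143 ≈ 47879.161 → 47879.
At 24 labels/s: frame 47879 → 00:33:14:23.

00:33:14:23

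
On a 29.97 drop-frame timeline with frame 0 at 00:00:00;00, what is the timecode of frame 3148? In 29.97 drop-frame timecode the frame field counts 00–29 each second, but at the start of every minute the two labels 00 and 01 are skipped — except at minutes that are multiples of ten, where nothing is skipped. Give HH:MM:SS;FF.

Each 10-minute DF block holds 10 × 60 × 30 − 9 × 2 = 17982 frames. 3148 ÷ 17982 → 0 full blocks, remainder 3148.
Within the partial block the first minute is 1800 frames and each further minute 1798, so 1 further minute boundary passed. Total skipped labels = 18 × 0 + 2 × 1 = 2.
Non-drop label index = 3148 + 2 = 3150; at 30 labels/s that is 00:01:45:00, i.e. DF 00:01:45;00.

00:01:45;00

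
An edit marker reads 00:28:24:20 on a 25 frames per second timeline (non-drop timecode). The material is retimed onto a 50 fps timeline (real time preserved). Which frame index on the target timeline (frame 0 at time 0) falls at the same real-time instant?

Source frame index: (0×3600 + 28×60 + 24) × 25 + 20 = 42620.
Real time: 42620 / (25) = 8524/5 s.
Target frame: (8524/5) × (50) = 85240.

frame 85240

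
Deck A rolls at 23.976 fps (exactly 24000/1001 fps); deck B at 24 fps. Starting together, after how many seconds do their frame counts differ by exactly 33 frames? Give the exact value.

The gap grows by |24 − 24000/1001| = 24/1001 frames per second.
Time for a 33-frame gap: 33 ÷ (24/1001) = 1376.375 s.

1376.375 seconds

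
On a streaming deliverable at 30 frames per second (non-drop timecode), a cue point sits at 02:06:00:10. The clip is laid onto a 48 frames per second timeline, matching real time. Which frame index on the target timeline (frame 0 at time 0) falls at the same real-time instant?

Source frame index: (2×3600 + 6×60 + 0) × 30 + 10 = 226810.
Real time: 226810 / (30) = 22681/3 s.
Target frame: (22681/3) × (48) = 362896.

frame 362896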